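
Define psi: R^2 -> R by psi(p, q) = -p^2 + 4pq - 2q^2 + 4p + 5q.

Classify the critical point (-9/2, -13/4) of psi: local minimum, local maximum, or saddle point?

saddle point

The Hessian of psi is constant: H = [[-2, 4], [4, -4]].
det(H) = (-2)·(-4) − 4² = -8.
Since det(H) < 0, H is indefinite and the critical point is a saddle point.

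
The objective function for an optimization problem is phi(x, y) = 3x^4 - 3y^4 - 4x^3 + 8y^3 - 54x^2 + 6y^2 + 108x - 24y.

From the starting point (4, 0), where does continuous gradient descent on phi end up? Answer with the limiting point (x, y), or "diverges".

phi is separable, so gradient descent decouples: x follows -∂phi/∂x, y follows -∂phi/∂y.
∂phi/∂x = 12(x - 3)(x - 1)(x + 3); at x=4 this is 252, so x decreases.
∂phi/∂y = -12(y - 2)(y - 1)(y + 1); at y=0 this is -24, so y increases.
x converges to its nearest critical value 3 (a local min of the x-part); y converges to 1. The iterate converges to (3, 1).

(3, 1)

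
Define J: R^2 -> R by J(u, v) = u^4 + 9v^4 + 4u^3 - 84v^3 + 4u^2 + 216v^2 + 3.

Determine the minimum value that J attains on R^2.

3

J(u,v) separates as P(u) + Q(v) + 3, so its minimum is min P + min Q + 3.
P'(u) = 4u(u + 1)(u + 2) vanishes at u ∈ {-2, -1, 0}; Q'(v) = 36v(v - 4)(v - 3) vanishes at v ∈ {0, 3, 4}.
Local minima of P (where P''>0): P(-2)=0, P(0)=0. Local minima of Q: Q(0)=0, Q(4)=384.
So the global minimum of J is P(-2) + Q(0) + 3 = 0 + 0 + 3 = 3, attained at (-2, 0).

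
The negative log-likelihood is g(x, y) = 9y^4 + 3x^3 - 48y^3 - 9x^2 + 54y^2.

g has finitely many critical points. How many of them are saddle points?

g separates as a function of x plus a function of y, so ∇g=0 decouples.
∂g/∂x = 9x(x - 2) = 0 at x ∈ {0, 2}; ∂g/∂y = 36y(y - 3)(y - 1) = 0 at y ∈ {0, 1, 3}.
The Hessian is diagonal: diag(g_xx, g_yy). Second derivatives: g_xx(0)=-18, g_xx(2)=18; g_yy(0)=108, g_yy(1)=-72, g_yy(3)=216.
Saddle points occur where the two diagonal entries have opposite signs: (0, 0), (0, 3), (2, 1). Count: 3.

3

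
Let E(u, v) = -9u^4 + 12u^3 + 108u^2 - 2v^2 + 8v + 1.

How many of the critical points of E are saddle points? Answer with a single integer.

1

E separates as a function of u plus a function of v, so ∇E=0 decouples.
∂E/∂u = -36u(u - 3)(u + 2) = 0 at u ∈ {-2, 0, 3}; ∂E/∂v = -4(v - 2) = 0 at v ∈ {2}.
The Hessian is diagonal: diag(E_uu, E_vv). Second derivatives: E_uu(-2)=-360, E_uu(0)=216, E_uu(3)=-540; E_vv(2)=-4.
Saddle points occur where the two diagonal entries have opposite signs: (0, 2). Count: 1.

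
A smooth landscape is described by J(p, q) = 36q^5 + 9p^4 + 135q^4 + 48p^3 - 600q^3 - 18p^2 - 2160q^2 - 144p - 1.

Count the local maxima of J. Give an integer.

2

J separates as a function of p plus a function of q, so ∇J=0 decouples.
∂J/∂p = 36(p - 1)(p + 1)(p + 4) = 0 at p ∈ {-4, -1, 1}; ∂J/∂q = 180q(q - 3)(q + 2)(q + 4) = 0 at q ∈ {-4, -2, 0, 3}.
The Hessian is diagonal: diag(J_pp, J_qq). Second derivatives: J_pp(-4)=540, J_pp(-1)=-216, J_pp(1)=360; J_qq(-4)=-10080, J_qq(-2)=3600, J_qq(0)=-4320, J_qq(3)=18900.
Local maxima occur where both diagonal entries negative: (-1, -4), (-1, 0). Count: 2.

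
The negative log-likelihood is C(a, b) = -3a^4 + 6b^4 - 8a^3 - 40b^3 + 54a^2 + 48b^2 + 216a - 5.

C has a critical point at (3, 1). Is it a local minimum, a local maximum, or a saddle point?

local maximum

The mixed partial ∂²C/∂a∂b is 0, so the Hessian at any point is diag(C_aa, C_bb) = diag(12(-3a^2 - 4a + 9), 24(3b^2 - 10b + 4)).
At (3, 1): H = diag(-360, -72).
Both eigenvalues are negative, so H is negative definite: a local maximum.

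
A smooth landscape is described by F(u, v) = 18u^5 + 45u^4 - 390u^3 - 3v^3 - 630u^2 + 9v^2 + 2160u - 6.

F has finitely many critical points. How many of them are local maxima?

2

F separates as a function of u plus a function of v, so ∇F=0 decouples.
∂F/∂u = 90(u - 3)(u - 1)(u + 2)(u + 4) = 0 at u ∈ {-4, -2, 1, 3}; ∂F/∂v = -9v(v - 2) = 0 at v ∈ {0, 2}.
The Hessian is diagonal: diag(F_uu, F_vv). Second derivatives: F_uu(-4)=-6300, F_uu(-2)=2700, F_uu(1)=-2700, F_uu(3)=6300; F_vv(0)=18, F_vv(2)=-18.
Local maxima occur where both diagonal entries negative: (-4, 2), (1, 2). Count: 2.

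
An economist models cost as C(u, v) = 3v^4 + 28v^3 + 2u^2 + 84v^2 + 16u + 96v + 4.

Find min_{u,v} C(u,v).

-92

C(u,v) separates as P(u) + Q(v) + 4, so its minimum is min P + min Q + 4.
P'(u) = 4u + 16 vanishes at u ∈ {-4}; Q'(v) = 12(v + 1)(v + 2)(v + 4) vanishes at v ∈ {-4, -2, -1}.
Local minima of P (where P''>0): P(-4)=-32. Local minima of Q: Q(-4)=-64, Q(-1)=-37.
So the global minimum of C is P(-4) + Q(-4) + 4 = -32 − 64 + 4 = -92, attained at (-4, -4).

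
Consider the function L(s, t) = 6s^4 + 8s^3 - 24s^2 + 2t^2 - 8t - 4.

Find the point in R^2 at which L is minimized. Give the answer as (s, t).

L(s,t) separates as P(s) + Q(t) − 4, so its minimum is min P + min Q − 4.
P'(s) = 24s(s - 1)(s + 2) vanishes at s ∈ {-2, 0, 1}; Q'(t) = 4(t - 2) vanishes at t ∈ {2}.
Local minima of P (where P''>0): P(-2)=-64, P(1)=-10. Local minima of Q: Q(2)=-8.
So the global minimum of L is P(-2) + Q(2) − 4 = -64 − 8 − 4 = -76, attained at (-2, 2).

(-2, 2)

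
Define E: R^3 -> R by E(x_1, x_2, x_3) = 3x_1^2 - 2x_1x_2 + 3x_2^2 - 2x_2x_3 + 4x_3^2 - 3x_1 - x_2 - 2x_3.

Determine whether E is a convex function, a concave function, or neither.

E is quadratic, so its Hessian is the constant matrix H = [[6, -2, 0], [-2, 6, -2], [0, -2, 8]].
Leading principal minors: 6, 32, 232.
All positive ⇒ H ≻ 0 ⇒ convex.

convex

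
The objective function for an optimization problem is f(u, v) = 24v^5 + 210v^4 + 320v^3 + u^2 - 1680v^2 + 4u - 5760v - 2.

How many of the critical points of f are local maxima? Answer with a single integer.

0

f separates as a function of u plus a function of v, so ∇f=0 decouples.
∂f/∂u = 2(u + 2) = 0 at u ∈ {-2}; ∂f/∂v = 120(v - 2)(v + 2)(v + 3)(v + 4) = 0 at v ∈ {-4, -3, -2, 2}.
The Hessian is diagonal: diag(f_uu, f_vv). Second derivatives: f_uu(-2)=2; f_vv(-4)=-1440, f_vv(-3)=600, f_vv(-2)=-960, f_vv(2)=14400.
Local maxima occur where both diagonal entries negative: none. Count: 0.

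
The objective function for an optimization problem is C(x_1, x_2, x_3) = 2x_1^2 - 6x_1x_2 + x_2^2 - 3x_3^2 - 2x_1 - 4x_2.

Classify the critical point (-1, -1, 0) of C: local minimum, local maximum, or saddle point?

The Hessian is constant: H = [[4, -6, 0], [-6, 2, 0], [0, 0, -6]].
Leading principal minors: Δ₁ = 4, Δ₂ = -28, Δ₃ = 168.
The minors fit neither the all-positive nor the alternating-sign pattern, so H is indefinite: a saddle point.

saddle point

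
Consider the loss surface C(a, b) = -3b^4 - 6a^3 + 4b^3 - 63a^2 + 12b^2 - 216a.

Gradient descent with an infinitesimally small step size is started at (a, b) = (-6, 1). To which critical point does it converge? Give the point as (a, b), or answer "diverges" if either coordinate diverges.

C is separable, so gradient descent decouples: a follows -∂C/∂a, b follows -∂C/∂b.
∂C/∂a = -18(a + 3)(a + 4); at a=-6 this is -108, so a increases.
∂C/∂b = -12b(b - 2)(b + 1); at b=1 this is 24, so b decreases.
a converges to its nearest critical value -4 (a local min of the a-part); b converges to 0. The iterate converges to (-4, 0).

(-4, 0)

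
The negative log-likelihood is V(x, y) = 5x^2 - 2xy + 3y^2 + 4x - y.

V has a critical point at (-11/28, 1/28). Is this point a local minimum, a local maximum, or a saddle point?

local minimum

The Hessian of V is constant: H = [[10, -2], [-2, 6]].
det(H) = 10·6 − (-2)² = 56.
det(H) > 0 and tr(H) = 16 > 0, so H is positive definite and the point is a local minimum.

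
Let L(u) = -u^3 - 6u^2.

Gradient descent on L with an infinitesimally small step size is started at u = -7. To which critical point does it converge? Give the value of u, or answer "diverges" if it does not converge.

-4

L'(u) = -3u(u + 4), so L'(-7) = -63.
Gradient descent moves in the -L' direction, i.e. u is increasing.
The nearest critical point in that direction is u = -4, where L'' = 12 > 0 (a local minimum). The iterate converges there.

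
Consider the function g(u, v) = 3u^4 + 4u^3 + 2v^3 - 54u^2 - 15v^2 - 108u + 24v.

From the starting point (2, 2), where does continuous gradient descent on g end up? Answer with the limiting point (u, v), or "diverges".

g is separable, so gradient descent decouples: u follows -∂g/∂u, v follows -∂g/∂v.
∂g/∂u = 12(u - 3)(u + 1)(u + 3); at u=2 this is -180, so u increases.
∂g/∂v = 6(v - 4)(v - 1); at v=2 this is -12, so v increases.
u converges to its nearest critical value 3 (a local min of the u-part); v converges to 4. The iterate converges to (3, 4).

(3, 4)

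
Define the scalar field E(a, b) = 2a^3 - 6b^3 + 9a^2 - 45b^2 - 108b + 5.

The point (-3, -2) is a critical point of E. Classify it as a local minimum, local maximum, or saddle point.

local maximum

The mixed partial ∂²E/∂a∂b is 0, so the Hessian at any point is diag(E_aa, E_bb) = diag(6(2a + 3), -18(2b + 5)).
At (-3, -2): H = diag(-18, -18).
Both eigenvalues are negative, so H is negative definite: a local maximum.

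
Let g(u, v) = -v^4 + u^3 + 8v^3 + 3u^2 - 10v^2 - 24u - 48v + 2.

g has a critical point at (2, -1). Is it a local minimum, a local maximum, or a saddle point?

saddle point

The mixed partial ∂²g/∂u∂v is 0, so the Hessian at any point is diag(g_uu, g_vv) = diag(6(u + 1), 4(-3v^2 + 12v - 5)).
At (2, -1): H = diag(18, -80).
The eigenvalues have opposite signs, so H is indefinite: a saddle point.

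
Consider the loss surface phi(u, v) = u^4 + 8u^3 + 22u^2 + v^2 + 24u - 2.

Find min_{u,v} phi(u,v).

phi(u,v) separates as P(u) + Q(v) − 2, so its minimum is min P + min Q − 2.
P'(u) = 4(u + 1)(u + 2)(u + 3) vanishes at u ∈ {-3, -2, -1}; Q'(v) = 2v vanishes at v ∈ {0}.
Local minima of P (where P''>0): P(-3)=-9, P(-1)=-9. Local minima of Q: Q(0)=0.
So the global minimum of phi is P(-3) + Q(0) − 2 = -9 + 0 − 2 = -11, attained at (-3, 0).

-11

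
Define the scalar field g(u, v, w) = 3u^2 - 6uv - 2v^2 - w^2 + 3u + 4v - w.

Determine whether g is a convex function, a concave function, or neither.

neither

g is quadratic, so its Hessian is the constant matrix H = [[6, -6, 0], [-6, -4, 0], [0, 0, -2]].
Leading principal minors: 6, -60, 120.
Neither pattern holds ⇒ H is indefinite ⇒ neither convex nor concave.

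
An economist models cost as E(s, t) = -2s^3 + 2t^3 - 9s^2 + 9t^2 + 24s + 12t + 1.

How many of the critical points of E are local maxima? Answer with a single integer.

1

E separates as a function of s plus a function of t, so ∇E=0 decouples.
∂E/∂s = -6(s - 1)(s + 4) = 0 at s ∈ {-4, 1}; ∂E/∂t = 6(t + 1)(t + 2) = 0 at t ∈ {-2, -1}.
The Hessian is diagonal: diag(E_ss, E_tt). Second derivatives: E_ss(-4)=30, E_ss(1)=-30; E_tt(-2)=-6, E_tt(-1)=6.
Local maxima occur where both diagonal entries negative: (1, -2). Count: 1.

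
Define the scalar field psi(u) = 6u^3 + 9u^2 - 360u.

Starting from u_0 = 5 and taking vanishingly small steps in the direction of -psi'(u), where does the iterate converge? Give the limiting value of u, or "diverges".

psi'(u) = 18(u - 4)(u + 5), so psi'(5) = 180.
Gradient descent moves in the -psi' direction, i.e. u is decreasing.
The nearest critical point in that direction is u = 4, where psi'' = 162 > 0 (a local minimum). The iterate converges there.

4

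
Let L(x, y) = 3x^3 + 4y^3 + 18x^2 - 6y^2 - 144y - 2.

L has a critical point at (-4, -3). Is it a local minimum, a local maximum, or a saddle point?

The mixed partial ∂²L/∂x∂y is 0, so the Hessian at any point is diag(L_xx, L_yy) = diag(18(x + 2), 12(2y - 1)).
At (-4, -3): H = diag(-36, -84).
Both eigenvalues are negative, so H is negative definite: a local maximum.

local maximum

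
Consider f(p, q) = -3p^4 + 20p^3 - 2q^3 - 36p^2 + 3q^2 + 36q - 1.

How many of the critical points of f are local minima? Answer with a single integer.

f separates as a function of p plus a function of q, so ∇f=0 decouples.
∂f/∂p = -12p(p - 3)(p - 2) = 0 at p ∈ {0, 2, 3}; ∂f/∂q = -6(q - 3)(q + 2) = 0 at q ∈ {-2, 3}.
The Hessian is diagonal: diag(f_pp, f_qq). Second derivatives: f_pp(0)=-72, f_pp(2)=24, f_pp(3)=-36; f_qq(-2)=30, f_qq(3)=-30.
Local minima occur where both diagonal entries positive: (2, -2). Count: 1.

1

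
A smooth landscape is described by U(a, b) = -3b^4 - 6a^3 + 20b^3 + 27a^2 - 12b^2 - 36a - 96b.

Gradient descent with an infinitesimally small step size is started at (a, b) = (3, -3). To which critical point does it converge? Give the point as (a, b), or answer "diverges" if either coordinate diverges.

diverges

U is separable, so gradient descent decouples: a follows -∂U/∂a, b follows -∂U/∂b.
∂U/∂a = -18(a - 2)(a - 1); at a=3 this is -36, so a increases.
∂U/∂b = -12(b - 4)(b - 2)(b + 1); at b=-3 this is 840, so b decreases.
The a-coordinate has no critical point in that direction and runs off to infinity.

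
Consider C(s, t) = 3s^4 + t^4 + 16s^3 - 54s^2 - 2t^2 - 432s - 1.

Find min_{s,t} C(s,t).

-1109

C(s,t) separates as P(s) + Q(t) − 1, so its minimum is min P + min Q − 1.
P'(s) = 12(s - 3)(s + 3)(s + 4) vanishes at s ∈ {-4, -3, 3}; Q'(t) = 4t(t - 1)(t + 1) vanishes at t ∈ {-1, 0, 1}.
Local minima of P (where P''>0): P(-4)=608, P(3)=-1107. Local minima of Q: Q(-1)=-1, Q(1)=-1.
So the global minimum of C is P(3) + Q(-1) − 1 = -1107 − 1 − 1 = -1109, attained at (3, -1).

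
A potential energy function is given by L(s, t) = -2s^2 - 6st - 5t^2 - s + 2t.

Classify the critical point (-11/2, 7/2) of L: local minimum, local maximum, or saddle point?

local maximum

The Hessian of L is constant: H = [[-4, -6], [-6, -10]].
det(H) = (-4)·(-10) − (-6)² = 4.
det(H) > 0 and tr(H) = -14 < 0, so H is negative definite and the point is a local maximum.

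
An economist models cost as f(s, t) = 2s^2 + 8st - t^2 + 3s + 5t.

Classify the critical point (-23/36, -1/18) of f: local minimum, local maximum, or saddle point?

The Hessian of f is constant: H = [[4, 8], [8, -2]].
det(H) = 4·(-2) − 8² = -72.
Since det(H) < 0, H is indefinite and the critical point is a saddle point.

saddle point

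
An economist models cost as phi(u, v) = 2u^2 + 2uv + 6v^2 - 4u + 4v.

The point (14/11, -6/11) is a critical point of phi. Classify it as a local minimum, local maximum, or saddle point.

The Hessian of phi is constant: H = [[4, 2], [2, 12]].
det(H) = 4·12 − 2² = 44.
det(H) > 0 and tr(H) = 16 > 0, so H is positive definite and the point is a local minimum.

local minimum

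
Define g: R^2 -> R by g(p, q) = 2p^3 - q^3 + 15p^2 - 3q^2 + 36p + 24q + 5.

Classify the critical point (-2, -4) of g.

The mixed partial ∂²g/∂p∂q is 0, so the Hessian at any point is diag(g_pp, g_qq) = diag(6(2p + 5), -6(q + 1)).
At (-2, -4): H = diag(6, 18).
Both eigenvalues are positive, so H is positive definite: a local minimum.

local minimum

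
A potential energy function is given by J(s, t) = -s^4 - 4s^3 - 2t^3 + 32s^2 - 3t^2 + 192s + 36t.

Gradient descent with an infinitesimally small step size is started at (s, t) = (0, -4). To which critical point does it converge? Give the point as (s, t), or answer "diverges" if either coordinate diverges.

(-3, -3)

J is separable, so gradient descent decouples: s follows -∂J/∂s, t follows -∂J/∂t.
∂J/∂s = -4(s - 4)(s + 3)(s + 4); at s=0 this is 192, so s decreases.
∂J/∂t = -6(t - 2)(t + 3); at t=-4 this is -36, so t increases.
s converges to its nearest critical value -3 (a local min of the s-part); t converges to -3. The iterate converges to (-3, -3).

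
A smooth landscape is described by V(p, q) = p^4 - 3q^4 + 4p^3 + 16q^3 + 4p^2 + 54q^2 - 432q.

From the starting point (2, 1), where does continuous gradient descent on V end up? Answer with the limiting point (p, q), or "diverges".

(0, 3)

V is separable, so gradient descent decouples: p follows -∂V/∂p, q follows -∂V/∂q.
∂V/∂p = 4p(p + 1)(p + 2); at p=2 this is 96, so p decreases.
∂V/∂q = -12(q - 4)(q - 3)(q + 3); at q=1 this is -288, so q increases.
p converges to its nearest critical value 0 (a local min of the p-part); q converges to 3. The iterate converges to (0, 3).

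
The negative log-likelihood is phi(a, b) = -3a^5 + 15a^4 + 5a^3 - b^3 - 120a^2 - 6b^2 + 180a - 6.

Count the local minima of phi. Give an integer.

2

phi separates as a function of a plus a function of b, so ∇phi=0 decouples.
∂phi/∂a = -15(a - 3)(a - 2)(a - 1)(a + 2) = 0 at a ∈ {-2, 1, 2, 3}; ∂phi/∂b = -3b(b + 4) = 0 at b ∈ {-4, 0}.
The Hessian is diagonal: diag(phi_aa, phi_bb). Second derivatives: phi_aa(-2)=900, phi_aa(1)=-90, phi_aa(2)=60, phi_aa(3)=-150; phi_bb(-4)=12, phi_bb(0)=-12.
Local minima occur where both diagonal entries positive: (-2, -4), (2, -4). Count: 2.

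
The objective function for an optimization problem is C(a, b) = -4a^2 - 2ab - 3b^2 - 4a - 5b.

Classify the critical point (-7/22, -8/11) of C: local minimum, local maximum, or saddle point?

local maximum

The Hessian of C is constant: H = [[-8, -2], [-2, -6]].
det(H) = (-8)·(-6) − (-2)² = 44.
det(H) > 0 and tr(H) = -14 < 0, so H is negative definite and the point is a local maximum.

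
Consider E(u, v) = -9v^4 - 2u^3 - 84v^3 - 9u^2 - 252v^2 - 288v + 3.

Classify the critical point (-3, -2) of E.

local minimum

The mixed partial ∂²E/∂u∂v is 0, so the Hessian at any point is diag(E_uu, E_vv) = diag(-6(2u + 3), -36(3v^2 + 14v + 14)).
At (-3, -2): H = diag(18, 72).
Both eigenvalues are positive, so H is positive definite: a local minimum.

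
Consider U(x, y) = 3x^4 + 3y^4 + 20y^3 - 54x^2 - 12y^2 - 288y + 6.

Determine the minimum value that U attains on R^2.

U(x,y) separates as P(x) + Q(y) + 6, so its minimum is min P + min Q + 6.
P'(x) = 12x(x - 3)(x + 3) vanishes at x ∈ {-3, 0, 3}; Q'(y) = 12(y - 2)(y + 3)(y + 4) vanishes at y ∈ {-4, -3, 2}.
Local minima of P (where P''>0): P(-3)=-243, P(3)=-243. Local minima of Q: Q(-4)=448, Q(2)=-416.
So the global minimum of U is P(-3) + Q(2) + 6 = -243 − 416 + 6 = -653, attained at (-3, 2).

-653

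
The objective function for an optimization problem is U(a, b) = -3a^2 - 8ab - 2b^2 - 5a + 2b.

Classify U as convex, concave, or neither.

neither

U is quadratic, so its Hessian is the constant matrix H = [[-6, -8], [-8, -4]].
det(H) = -40, tr(H) = -10.
det(H) < 0, so H is indefinite: neither convex nor concave.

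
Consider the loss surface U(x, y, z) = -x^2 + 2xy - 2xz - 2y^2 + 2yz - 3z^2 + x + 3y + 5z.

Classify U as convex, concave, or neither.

U is quadratic, so its Hessian is the constant matrix H = [[-2, 2, -2], [2, -4, 2], [-2, 2, -6]].
Leading principal minors: -2, 4, -16.
Signs alternate −, +, − ⇒ H ≺ 0 ⇒ concave.

concave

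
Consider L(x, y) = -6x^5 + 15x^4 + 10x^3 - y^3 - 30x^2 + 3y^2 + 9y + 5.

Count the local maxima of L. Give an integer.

L separates as a function of x plus a function of y, so ∇L=0 decouples.
∂L/∂x = -30x(x - 2)(x - 1)(x + 1) = 0 at x ∈ {-1, 0, 1, 2}; ∂L/∂y = -3(y - 3)(y + 1) = 0 at y ∈ {-1, 3}.
The Hessian is diagonal: diag(L_xx, L_yy). Second derivatives: L_xx(-1)=180, L_xx(0)=-60, L_xx(1)=60, L_xx(2)=-180; L_yy(-1)=12, L_yy(3)=-12.
Local maxima occur where both diagonal entries negative: (0, 3), (2, 3). Count: 2.

2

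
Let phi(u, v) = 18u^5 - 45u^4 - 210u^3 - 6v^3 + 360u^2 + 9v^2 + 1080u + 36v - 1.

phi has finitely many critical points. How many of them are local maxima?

phi separates as a function of u plus a function of v, so ∇phi=0 decouples.
∂phi/∂u = 90(u - 3)(u - 2)(u + 1)(u + 2) = 0 at u ∈ {-2, -1, 2, 3}; ∂phi/∂v = -18(v - 2)(v + 1) = 0 at v ∈ {-1, 2}.
The Hessian is diagonal: diag(phi_uu, phi_vv). Second derivatives: phi_uu(-2)=-1800, phi_uu(-1)=1080, phi_uu(2)=-1080, phi_uu(3)=1800; phi_vv(-1)=54, phi_vv(2)=-54.
Local maxima occur where both diagonal entries negative: (-2, 2), (2, 2). Count: 2.

2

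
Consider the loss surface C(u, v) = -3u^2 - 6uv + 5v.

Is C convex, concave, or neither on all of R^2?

neither

C is quadratic, so its Hessian is the constant matrix H = [[-6, -6], [-6, 0]].
det(H) = -36, tr(H) = -6.
det(H) < 0, so H is indefinite: neither convex nor concave.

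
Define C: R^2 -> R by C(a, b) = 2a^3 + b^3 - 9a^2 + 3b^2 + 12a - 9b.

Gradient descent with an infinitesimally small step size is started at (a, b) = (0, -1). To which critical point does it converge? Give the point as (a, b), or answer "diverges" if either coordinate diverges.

C is separable, so gradient descent decouples: a follows -∂C/∂a, b follows -∂C/∂b.
∂C/∂a = 6(a - 2)(a - 1); at a=0 this is 12, so a decreases.
∂C/∂b = 3(b - 1)(b + 3); at b=-1 this is -12, so b increases.
The a-coordinate has no critical point in that direction and runs off to infinity.

diverges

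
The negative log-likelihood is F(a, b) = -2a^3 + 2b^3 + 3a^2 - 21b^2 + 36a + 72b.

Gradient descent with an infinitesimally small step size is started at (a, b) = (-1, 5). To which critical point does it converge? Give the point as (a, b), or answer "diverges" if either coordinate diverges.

F is separable, so gradient descent decouples: a follows -∂F/∂a, b follows -∂F/∂b.
∂F/∂a = -6(a - 3)(a + 2); at a=-1 this is 24, so a decreases.
∂F/∂b = 6(b - 4)(b - 3); at b=5 this is 12, so b decreases.
a converges to its nearest critical value -2 (a local min of the a-part); b converges to 4. The iterate converges to (-2, 4).

(-2, 4)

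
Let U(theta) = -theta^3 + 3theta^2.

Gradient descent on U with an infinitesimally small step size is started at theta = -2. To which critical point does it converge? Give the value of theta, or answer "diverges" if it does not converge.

U'(theta) = -3theta(theta - 2), so U'(-2) = -24.
Gradient descent moves in the -U' direction, i.e. theta is increasing.
The nearest critical point in that direction is theta = 0, where U'' = 6 > 0 (a local minimum). The iterate converges there.

0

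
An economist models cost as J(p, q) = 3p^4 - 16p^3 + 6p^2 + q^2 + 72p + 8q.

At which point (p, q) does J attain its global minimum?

(-1, -4)

J(p,q) separates as A(p) + B(q), so its minimum is min A + min B.
A'(p) = 12(p - 3)(p - 2)(p + 1) vanishes at p ∈ {-1, 2, 3}; B'(q) = 2q + 8 vanishes at q ∈ {-4}.
Local minima of A (where A''>0): A(-1)=-47, A(3)=81. Local minima of B: B(-4)=-16.
So the global minimum of J is A(-1) + B(-4) = -47 − 16 = -63, attained at (-1, -4).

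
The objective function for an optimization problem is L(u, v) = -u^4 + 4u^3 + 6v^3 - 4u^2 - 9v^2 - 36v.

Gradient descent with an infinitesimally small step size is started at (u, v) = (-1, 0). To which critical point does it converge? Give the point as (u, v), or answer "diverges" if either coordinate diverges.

diverges

L is separable, so gradient descent decouples: u follows -∂L/∂u, v follows -∂L/∂v.
∂L/∂u = -4u(u - 2)(u - 1); at u=-1 this is 24, so u decreases.
∂L/∂v = 18(v - 2)(v + 1); at v=0 this is -36, so v increases.
The u-coordinate has no critical point in that direction and runs off to infinity.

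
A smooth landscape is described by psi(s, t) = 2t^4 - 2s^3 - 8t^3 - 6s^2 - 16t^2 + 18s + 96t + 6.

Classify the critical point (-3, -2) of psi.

The mixed partial ∂²psi/∂s∂t is 0, so the Hessian at any point is diag(psi_ss, psi_tt) = diag(-12(s + 1), 8(3t^2 - 6t - 4)).
At (-3, -2): H = diag(24, 160).
Both eigenvalues are positive, so H is positive definite: a local minimum.

local minimum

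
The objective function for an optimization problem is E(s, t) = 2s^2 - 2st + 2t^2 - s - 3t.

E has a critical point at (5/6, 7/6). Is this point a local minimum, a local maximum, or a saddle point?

local minimum

The Hessian of E is constant: H = [[4, -2], [-2, 4]].
det(H) = 4·4 − (-2)² = 12.
det(H) > 0 and tr(H) = 8 > 0, so H is positive definite and the point is a local minimum.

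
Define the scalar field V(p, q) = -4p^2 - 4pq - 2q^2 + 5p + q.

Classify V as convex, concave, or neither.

V is quadratic, so its Hessian is the constant matrix H = [[-8, -4], [-4, -4]].
det(H) = 16, tr(H) = -12.
det(H) > 0 and tr(H) < 0, so H is negative definite everywhere: concave.

concave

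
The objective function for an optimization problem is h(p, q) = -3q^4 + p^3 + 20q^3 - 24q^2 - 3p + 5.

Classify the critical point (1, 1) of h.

The mixed partial ∂²h/∂p∂q is 0, so the Hessian at any point is diag(h_pp, h_qq) = diag(6p, 12(-3q^2 + 10q - 4)).
At (1, 1): H = diag(6, 36).
Both eigenvalues are positive, so H is positive definite: a local minimum.

local minimum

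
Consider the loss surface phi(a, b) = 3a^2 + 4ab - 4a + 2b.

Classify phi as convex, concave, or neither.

phi is quadratic, so its Hessian is the constant matrix H = [[6, 4], [4, 0]].
det(H) = -16, tr(H) = 6.
det(H) < 0, so H is indefinite: neither convex nor concave.

neither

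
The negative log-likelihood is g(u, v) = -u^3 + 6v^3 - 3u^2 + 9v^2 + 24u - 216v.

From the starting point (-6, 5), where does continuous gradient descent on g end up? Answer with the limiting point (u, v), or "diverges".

(-4, 3)

g is separable, so gradient descent decouples: u follows -∂g/∂u, v follows -∂g/∂v.
∂g/∂u = -3(u - 2)(u + 4); at u=-6 this is -48, so u increases.
∂g/∂v = 18(v - 3)(v + 4); at v=5 this is 324, so v decreases.
u converges to its nearest critical value -4 (a local min of the u-part); v converges to 3. The iterate converges to (-4, 3).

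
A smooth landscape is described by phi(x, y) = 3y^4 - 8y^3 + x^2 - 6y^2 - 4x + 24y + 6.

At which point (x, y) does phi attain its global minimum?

(2, -1)

phi(x,y) separates as P(x) + Q(y) + 6, so its minimum is min P + min Q + 6.
P'(x) = 2x - 4 vanishes at x ∈ {2}; Q'(y) = 12(y - 2)(y - 1)(y + 1) vanishes at y ∈ {-1, 1, 2}.
Local minima of P (where P''>0): P(2)=-4. Local minima of Q: Q(-1)=-19, Q(2)=8.
So the global minimum of phi is P(2) + Q(-1) + 6 = -4 − 19 + 6 = -17, attained at (2, -1).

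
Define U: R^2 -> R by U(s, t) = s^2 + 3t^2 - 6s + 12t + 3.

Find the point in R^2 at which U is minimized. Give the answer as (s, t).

U(s,t) separates as P(s) + Q(t) + 3, so its minimum is min P + min Q + 3.
P'(s) = 2s - 6 vanishes at s ∈ {3}; Q'(t) = 6(t + 2) vanishes at t ∈ {-2}.
Local minima of P (where P''>0): P(3)=-9. Local minima of Q: Q(-2)=-12.
So the global minimum of U is P(3) + Q(-2) + 3 = -9 − 12 + 3 = -18, attained at (3, -2).

(3, -2)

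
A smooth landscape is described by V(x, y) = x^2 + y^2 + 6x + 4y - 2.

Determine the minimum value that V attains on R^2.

-15

V(x,y) separates as P(x) + Q(y) − 2, so its minimum is min P + min Q − 2.
P'(x) = 2x + 6 vanishes at x ∈ {-3}; Q'(y) = 2y + 4 vanishes at y ∈ {-2}.
Local minima of P (where P''>0): P(-3)=-9. Local minima of Q: Q(-2)=-4.
So the global minimum of V is P(-3) + Q(-2) − 2 = -9 − 4 − 2 = -15, attained at (-3, -2).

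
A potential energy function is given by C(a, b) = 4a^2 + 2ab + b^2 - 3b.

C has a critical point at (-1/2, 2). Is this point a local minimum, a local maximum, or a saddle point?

The Hessian of C is constant: H = [[8, 2], [2, 2]].
det(H) = 8·2 − 2² = 12.
det(H) > 0 and tr(H) = 10 > 0, so H is positive definite and the point is a local minimum.

local minimum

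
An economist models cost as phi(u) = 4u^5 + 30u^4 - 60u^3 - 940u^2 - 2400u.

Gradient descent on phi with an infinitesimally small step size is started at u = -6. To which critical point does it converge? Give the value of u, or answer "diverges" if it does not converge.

phi'(u) = 20(u - 4)(u + 2)(u + 3)(u + 5), so phi'(-6) = 2400.
Gradient descent moves in the -phi' direction, i.e. u is decreasing.
There is no critical point below u=-6, and phi' keeps the same sign, so the iterate runs off to −∞.

diverges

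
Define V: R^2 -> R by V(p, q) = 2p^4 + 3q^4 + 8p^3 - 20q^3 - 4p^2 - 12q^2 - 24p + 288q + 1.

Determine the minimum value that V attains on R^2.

V(p,q) separates as A(p) + B(q) + 1, so its minimum is min A + min B + 1.
A'(p) = 8(p - 1)(p + 1)(p + 3) vanishes at p ∈ {-3, -1, 1}; B'(q) = 12(q - 4)(q - 3)(q + 2) vanishes at q ∈ {-2, 3, 4}.
Local minima of A (where A''>0): A(-3)=-18, A(1)=-18. Local minima of B: B(-2)=-416, B(4)=448.
So the global minimum of V is A(-3) + B(-2) + 1 = -18 − 416 + 1 = -433, attained at (-3, -2).

-433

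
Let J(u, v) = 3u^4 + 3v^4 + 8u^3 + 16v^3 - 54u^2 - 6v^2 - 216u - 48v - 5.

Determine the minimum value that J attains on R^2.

J(u,v) separates as P(u) + Q(v) − 5, so its minimum is min P + min Q − 5.
P'(u) = 12(u - 3)(u + 2)(u + 3) vanishes at u ∈ {-3, -2, 3}; Q'(v) = 12(v - 1)(v + 1)(v + 4) vanishes at v ∈ {-4, -1, 1}.
Local minima of P (where P''>0): P(-3)=189, P(3)=-675. Local minima of Q: Q(-4)=-160, Q(1)=-35.
So the global minimum of J is P(3) + Q(-4) − 5 = -675 − 160 − 5 = -840, attained at (3, -4).

-840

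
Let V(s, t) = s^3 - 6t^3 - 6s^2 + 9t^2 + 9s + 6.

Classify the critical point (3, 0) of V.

The mixed partial ∂²V/∂s∂t is 0, so the Hessian at any point is diag(V_ss, V_tt) = diag(6(s - 2), 18(-2t + 1)).
At (3, 0): H = diag(6, 18).
Both eigenvalues are positive, so H is positive definite: a local minimum.

local minimum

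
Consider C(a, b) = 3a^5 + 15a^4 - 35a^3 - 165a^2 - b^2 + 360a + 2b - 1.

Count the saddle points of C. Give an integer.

C separates as a function of a plus a function of b, so ∇C=0 decouples.
∂C/∂a = 15(a - 2)(a - 1)(a + 3)(a + 4) = 0 at a ∈ {-4, -3, 1, 2}; ∂C/∂b = -2(b - 1) = 0 at b ∈ {1}.
The Hessian is diagonal: diag(C_aa, C_bb). Second derivatives: C_aa(-4)=-450, C_aa(-3)=300, C_aa(1)=-300, C_aa(2)=450; C_bb(1)=-2.
Saddle points occur where the two diagonal entries have opposite signs: (-3, 1), (2, 1). Count: 2.

2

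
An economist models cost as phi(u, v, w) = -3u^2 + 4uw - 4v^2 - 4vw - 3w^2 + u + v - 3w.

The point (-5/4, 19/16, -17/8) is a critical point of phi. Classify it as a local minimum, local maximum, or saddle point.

The Hessian is constant: H = [[-6, 0, 4], [0, -8, -4], [4, -4, -6]].
Leading principal minors: Δ₁ = -6, Δ₂ = 48, Δ₃ = -64.
The minors alternate sign starting negative (−, +, −), so H is negative definite: a local maximum.

local maximum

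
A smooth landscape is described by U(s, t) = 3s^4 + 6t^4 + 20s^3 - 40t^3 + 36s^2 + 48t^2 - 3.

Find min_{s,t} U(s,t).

-259

U(s,t) separates as P(s) + Q(t) − 3, so its minimum is min P + min Q − 3.
P'(s) = 12s(s + 2)(s + 3) vanishes at s ∈ {-3, -2, 0}; Q'(t) = 24t(t - 4)(t - 1) vanishes at t ∈ {0, 1, 4}.
Local minima of P (where P''>0): P(-3)=27, P(0)=0. Local minima of Q: Q(0)=0, Q(4)=-256.
So the global minimum of U is P(0) + Q(4) − 3 = 0 − 256 − 3 = -259, attained at (0, 4).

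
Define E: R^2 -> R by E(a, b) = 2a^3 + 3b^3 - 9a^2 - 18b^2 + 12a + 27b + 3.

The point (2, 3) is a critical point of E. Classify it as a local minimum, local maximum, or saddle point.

local minimum

The mixed partial ∂²E/∂a∂b is 0, so the Hessian at any point is diag(E_aa, E_bb) = diag(6(2a - 3), 18(b - 2)).
At (2, 3): H = diag(6, 18).
Both eigenvalues are positive, so H is positive definite: a local minimum.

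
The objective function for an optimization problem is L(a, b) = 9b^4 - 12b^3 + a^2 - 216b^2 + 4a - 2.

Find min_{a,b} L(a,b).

L(a,b) separates as P(a) + Q(b) − 2, so its minimum is min P + min Q − 2.
P'(a) = 2a + 4 vanishes at a ∈ {-2}; Q'(b) = 36b(b - 4)(b + 3) vanishes at b ∈ {-3, 0, 4}.
Local minima of P (where P''>0): P(-2)=-4. Local minima of Q: Q(-3)=-891, Q(4)=-1920.
So the global minimum of L is P(-2) + Q(4) − 2 = -4 − 1920 − 2 = -1926, attained at (-2, 4).

-1926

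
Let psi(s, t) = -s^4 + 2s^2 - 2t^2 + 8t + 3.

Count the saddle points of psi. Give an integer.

psi separates as a function of s plus a function of t, so ∇psi=0 decouples.
∂psi/∂s = -4s(s - 1)(s + 1) = 0 at s ∈ {-1, 0, 1}; ∂psi/∂t = -4(t - 2) = 0 at t ∈ {2}.
The Hessian is diagonal: diag(psi_ss, psi_tt). Second derivatives: psi_ss(-1)=-8, psi_ss(0)=4, psi_ss(1)=-8; psi_tt(2)=-4.
Saddle points occur where the two diagonal entries have opposite signs: (0, 2). Count: 1.

1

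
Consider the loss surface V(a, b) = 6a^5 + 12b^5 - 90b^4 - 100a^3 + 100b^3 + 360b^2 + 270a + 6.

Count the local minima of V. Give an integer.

4

V separates as a function of a plus a function of b, so ∇V=0 decouples.
∂V/∂a = 30(a - 3)(a - 1)(a + 1)(a + 3) = 0 at a ∈ {-3, -1, 1, 3}; ∂V/∂b = 60b(b - 4)(b - 3)(b + 1) = 0 at b ∈ {-1, 0, 3, 4}.
The Hessian is diagonal: diag(V_aa, V_bb). Second derivatives: V_aa(-3)=-1440, V_aa(-1)=480, V_aa(1)=-480, V_aa(3)=1440; V_bb(-1)=-1200, V_bb(0)=720, V_bb(3)=-720, V_bb(4)=1200.
Local minima occur where both diagonal entries positive: (-1, 0), (-1, 4), (3, 0), (3, 4). Count: 4.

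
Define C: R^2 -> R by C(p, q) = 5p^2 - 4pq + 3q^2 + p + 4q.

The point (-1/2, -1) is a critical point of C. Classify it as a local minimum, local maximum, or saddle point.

The Hessian of C is constant: H = [[10, -4], [-4, 6]].
det(H) = 10·6 − (-4)² = 44.
det(H) > 0 and tr(H) = 16 > 0, so H is positive definite and the point is a local minimum.

local minimum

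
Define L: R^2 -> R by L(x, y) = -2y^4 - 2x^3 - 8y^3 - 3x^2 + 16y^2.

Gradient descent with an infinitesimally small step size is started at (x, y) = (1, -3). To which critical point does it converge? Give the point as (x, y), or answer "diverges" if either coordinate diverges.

L is separable, so gradient descent decouples: x follows -∂L/∂x, y follows -∂L/∂y.
∂L/∂x = -6x(x + 1); at x=1 this is -12, so x increases.
∂L/∂y = -8y(y - 1)(y + 4); at y=-3 this is -96, so y increases.
The x-coordinate has no critical point in that direction and runs off to infinity.

diverges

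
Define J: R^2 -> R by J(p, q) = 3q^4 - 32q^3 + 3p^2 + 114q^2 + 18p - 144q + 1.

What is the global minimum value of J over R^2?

-85

J(p,q) separates as A(p) + B(q) + 1, so its minimum is min A + min B + 1.
A'(p) = 6p + 18 vanishes at p ∈ {-3}; B'(q) = 12(q - 4)(q - 3)(q - 1) vanishes at q ∈ {1, 3, 4}.
Local minima of A (where A''>0): A(-3)=-27. Local minima of B: B(1)=-59, B(4)=-32.
So the global minimum of J is A(-3) + B(1) + 1 = -27 − 59 + 1 = -85, attained at (-3, 1).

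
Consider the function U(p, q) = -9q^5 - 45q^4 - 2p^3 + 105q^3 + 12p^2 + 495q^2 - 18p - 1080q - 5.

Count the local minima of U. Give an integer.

U separates as a function of p plus a function of q, so ∇U=0 decouples.
∂U/∂p = -6(p - 3)(p - 1) = 0 at p ∈ {1, 3}; ∂U/∂q = -45(q - 2)(q - 1)(q + 3)(q + 4) = 0 at q ∈ {-4, -3, 1, 2}.
The Hessian is diagonal: diag(U_pp, U_qq). Second derivatives: U_pp(1)=12, U_pp(3)=-12; U_qq(-4)=1350, U_qq(-3)=-900, U_qq(1)=900, U_qq(2)=-1350.
Local minima occur where both diagonal entries positive: (1, -4), (1, 1). Count: 2.

2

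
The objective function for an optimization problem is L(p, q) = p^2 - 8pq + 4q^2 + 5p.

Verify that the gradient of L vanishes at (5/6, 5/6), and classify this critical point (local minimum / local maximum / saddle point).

∇L = (2p - 8q + 5, -8p + 8q); substituting (5/6, 5/6) gives ∇L = (0, 0), so (5/6, 5/6) is indeed a critical point.
The Hessian of L is constant: H = [[2, -8], [-8, 8]].
det(H) = 2·8 − (-8)² = -48.
Since det(H) < 0, H is indefinite and the critical point is a saddle point.

saddle point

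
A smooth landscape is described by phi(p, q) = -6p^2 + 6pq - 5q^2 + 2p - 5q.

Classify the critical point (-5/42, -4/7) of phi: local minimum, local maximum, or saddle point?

The Hessian of phi is constant: H = [[-12, 6], [6, -10]].
det(H) = (-12)·(-10) − 6² = 84.
det(H) > 0 and tr(H) = -22 < 0, so H is negative definite and the point is a local maximum.

local maximum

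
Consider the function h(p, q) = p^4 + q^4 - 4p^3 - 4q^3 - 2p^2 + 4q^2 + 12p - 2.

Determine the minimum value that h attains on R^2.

h(p,q) separates as A(p) + B(q) − 2, so its minimum is min A + min B − 2.
A'(p) = 4(p - 3)(p - 1)(p + 1) vanishes at p ∈ {-1, 1, 3}; B'(q) = 4q(q - 2)(q - 1) vanishes at q ∈ {0, 1, 2}.
Local minima of A (where A''>0): A(-1)=-9, A(3)=-9. Local minima of B: B(0)=0, B(2)=0.
So the global minimum of h is A(-1) + B(0) − 2 = -9 + 0 − 2 = -11, attained at (-1, 0).

-11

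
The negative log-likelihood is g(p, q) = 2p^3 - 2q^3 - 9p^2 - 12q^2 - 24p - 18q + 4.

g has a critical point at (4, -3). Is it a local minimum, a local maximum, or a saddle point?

local minimum

The mixed partial ∂²g/∂p∂q is 0, so the Hessian at any point is diag(g_pp, g_qq) = diag(6(2p - 3), -12(q + 2)).
At (4, -3): H = diag(30, 12).
Both eigenvalues are positive, so H is positive definite: a local minimum.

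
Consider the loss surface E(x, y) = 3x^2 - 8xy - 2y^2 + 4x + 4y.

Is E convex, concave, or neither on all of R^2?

neither

E is quadratic, so its Hessian is the constant matrix H = [[6, -8], [-8, -4]].
det(H) = -88, tr(H) = 2.
det(H) < 0, so H is indefinite: neither convex nor concave.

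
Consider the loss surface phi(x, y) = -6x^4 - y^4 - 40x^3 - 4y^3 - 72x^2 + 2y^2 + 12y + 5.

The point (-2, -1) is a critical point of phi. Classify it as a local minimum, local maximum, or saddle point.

The mixed partial ∂²phi/∂x∂y is 0, so the Hessian at any point is diag(phi_xx, phi_yy) = diag(-24(3x^2 + 10x + 6), 4(-3y^2 - 6y + 1)).
At (-2, -1): H = diag(48, 16).
Both eigenvalues are positive, so H is positive definite: a local minimum.

local minimum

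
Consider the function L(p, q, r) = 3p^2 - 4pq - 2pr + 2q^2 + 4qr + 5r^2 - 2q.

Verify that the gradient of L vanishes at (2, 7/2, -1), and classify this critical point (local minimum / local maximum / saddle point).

∇L = (6p - 4q - 2r, -4p + 4q + 4r - 2, -2p + 4q + 10r); substituting (2, 7/2, -1) gives ∇L = (0, 0, 0), so (2, 7/2, -1) is indeed a critical point.
The Hessian is constant: H = [[6, -4, -2], [-4, 4, 4], [-2, 4, 10]].
Leading principal minors: Δ₁ = 6, Δ₂ = 8, Δ₃ = 32.
All leading minors are positive, so H is positive definite: a local minimum.

local minimum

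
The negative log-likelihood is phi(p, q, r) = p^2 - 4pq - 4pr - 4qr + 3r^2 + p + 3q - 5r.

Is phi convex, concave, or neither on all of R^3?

phi is quadratic, so its Hessian is the constant matrix H = [[2, -4, -4], [-4, 0, -4], [-4, -4, 6]].
Leading principal minors: 2, -16, -256.
Neither pattern holds ⇒ H is indefinite ⇒ neither convex nor concave.

neither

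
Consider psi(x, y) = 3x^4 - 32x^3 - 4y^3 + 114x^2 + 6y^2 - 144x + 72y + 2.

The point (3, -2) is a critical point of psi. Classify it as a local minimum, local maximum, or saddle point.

The mixed partial ∂²psi/∂x∂y is 0, so the Hessian at any point is diag(psi_xx, psi_yy) = diag(12(3x^2 - 16x + 19), 12(-2y + 1)).
At (3, -2): H = diag(-24, 60).
The eigenvalues have opposite signs, so H is indefinite: a saddle point.

saddle point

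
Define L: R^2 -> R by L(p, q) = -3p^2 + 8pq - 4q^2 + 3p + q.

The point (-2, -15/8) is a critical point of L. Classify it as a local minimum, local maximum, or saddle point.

The Hessian of L is constant: H = [[-6, 8], [8, -8]].
det(H) = (-6)·(-8) − 8² = -16.
Since det(H) < 0, H is indefinite and the critical point is a saddle point.

saddle point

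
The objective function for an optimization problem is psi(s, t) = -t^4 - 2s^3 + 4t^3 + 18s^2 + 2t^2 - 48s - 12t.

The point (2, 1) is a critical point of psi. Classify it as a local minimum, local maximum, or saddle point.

The mixed partial ∂²psi/∂s∂t is 0, so the Hessian at any point is diag(psi_ss, psi_tt) = diag(12(-s + 3), 4(-3t^2 + 6t + 1)).
At (2, 1): H = diag(12, 16).
Both eigenvalues are positive, so H is positive definite: a local minimum.

local minimum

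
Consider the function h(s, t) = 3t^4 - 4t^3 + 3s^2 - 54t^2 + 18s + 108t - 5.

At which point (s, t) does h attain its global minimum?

(-3, -3)

h(s,t) separates as P(s) + Q(t) − 5, so its minimum is min P + min Q − 5.
P'(s) = 6s + 18 vanishes at s ∈ {-3}; Q'(t) = 12(t - 3)(t - 1)(t + 3) vanishes at t ∈ {-3, 1, 3}.
Local minima of P (where P''>0): P(-3)=-27. Local minima of Q: Q(-3)=-459, Q(3)=-27.
So the global minimum of h is P(-3) + Q(-3) − 5 = -27 − 459 − 5 = -491, attained at (-3, -3).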